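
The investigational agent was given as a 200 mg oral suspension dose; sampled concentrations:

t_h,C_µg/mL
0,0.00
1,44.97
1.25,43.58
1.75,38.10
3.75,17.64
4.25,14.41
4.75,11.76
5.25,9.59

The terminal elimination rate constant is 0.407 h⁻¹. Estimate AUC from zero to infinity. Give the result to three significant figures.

Trapezoidal AUC_0→5.25:
  [0→1]: (0.00+44.97)/2 × 1 = 22.485
  [1→1.25]: (44.97+43.58)/2 × 0.25 = 11.06875
  [1.25→1.75]: (43.58+38.10)/2 × 0.5 = 20.42
  [1.75→3.75]: (38.10+17.64)/2 × 2 = 55.74
  [3.75→4.25]: (17.64+14.41)/2 × 0.5 = 8.0125
  [4.25→4.75]: (14.41+11.76)/2 × 0.5 = 6.5425
  [4.75→5.25]: (11.76+9.59)/2 × 0.5 = 5.3375
  Sum = 129.60625 µg/mL·h
Extrapolated tail: C_last / k_e = 9.59 / 0.407 = 23.563
AUC_0→∞ = 129.60625 + 23.563 = 153.16925 µg/mL·h

AUC = 153 µg/mL·h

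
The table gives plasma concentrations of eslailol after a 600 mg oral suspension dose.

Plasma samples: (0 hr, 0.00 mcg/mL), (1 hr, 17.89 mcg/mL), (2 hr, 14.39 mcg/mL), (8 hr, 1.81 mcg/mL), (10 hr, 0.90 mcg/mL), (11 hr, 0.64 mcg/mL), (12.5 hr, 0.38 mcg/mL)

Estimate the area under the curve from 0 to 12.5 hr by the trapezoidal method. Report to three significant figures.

AUC = 77.9 mcg/mL·hr

Trapezoidal AUC_0→12.5:
  [0→1]: (0.00+17.89)/2 × 1 = 8.945
  [1→2]: (17.89+14.39)/2 × 1 = 16.14
  [2→8]: (14.39+1.81)/2 × 6 = 48.6
  [8→10]: (1.81+0.90)/2 × 2 = 2.71
  [10→11]: (0.90+0.64)/2 × 1 = 0.77
  [11→12.5]: (0.64+0.38)/2 × 1.5 = 0.765
  Sum = 77.93 mcg/mL·hr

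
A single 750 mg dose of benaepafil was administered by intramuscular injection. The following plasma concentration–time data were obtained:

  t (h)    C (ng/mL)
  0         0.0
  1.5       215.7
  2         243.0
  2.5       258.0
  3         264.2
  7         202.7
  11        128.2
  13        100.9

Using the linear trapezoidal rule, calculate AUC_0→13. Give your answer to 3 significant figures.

Trapezoidal AUC_0→13:
  [0→1.5]: (0.0+215.7)/2 × 1.5 = 161.775
  [1.5→2]: (215.7+243.0)/2 × 0.5 = 114.675
  [2→2.5]: (243.0+258.0)/2 × 0.5 = 125.25
  [2.5→3]: (258.0+264.2)/2 × 0.5 = 130.55
  [3→7]: (264.2+202.7)/2 × 4 = 933.8
  [7→11]: (202.7+128.2)/2 × 4 = 661.8
  [11→13]: (128.2+100.9)/2 × 2 = 229.1
  Sum = 2356.95 ng/mL·h

AUC = 2360 ng/mL·h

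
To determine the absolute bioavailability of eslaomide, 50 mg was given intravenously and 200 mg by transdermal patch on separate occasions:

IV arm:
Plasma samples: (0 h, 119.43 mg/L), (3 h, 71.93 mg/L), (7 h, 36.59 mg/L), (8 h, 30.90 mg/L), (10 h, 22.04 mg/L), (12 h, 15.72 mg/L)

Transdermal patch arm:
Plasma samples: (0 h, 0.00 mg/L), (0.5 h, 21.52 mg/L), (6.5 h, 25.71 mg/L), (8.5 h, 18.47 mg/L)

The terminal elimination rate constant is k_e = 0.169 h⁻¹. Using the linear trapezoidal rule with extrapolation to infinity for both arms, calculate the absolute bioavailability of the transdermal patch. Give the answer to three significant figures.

F = 0.104

Trapezoidal AUC_0→12 (IV):
  [0→3]: (119.43+71.93)/2 × 3 = 287.04
  [3→7]: (71.93+36.59)/2 × 4 = 217.04
  [7→8]: (36.59+30.90)/2 × 1 = 33.745
  [8→10]: (30.90+22.04)/2 × 2 = 52.94
  [10→12]: (22.04+15.72)/2 × 2 = 37.76
  Sum = 628.525 mg/L·h
IV tail: 15.72/0.169 = 93.018; AUC_iv,0→∞ = 628.525 + 93.018 = 721.543 mg/L·h
Trapezoidal AUC_0→8.5 (transdermal patch):
  [0→0.5]: (0.00+21.52)/2 × 0.5 = 5.38
  [0.5→6.5]: (21.52+25.71)/2 × 6 = 141.69
  [6.5→8.5]: (25.71+18.47)/2 × 2 = 44.18
  Sum = 191.25 mg/L·h
transdermal patch tail: 18.47/0.169 = 109.290; AUC_ev,0→∞ = 191.25 + 109.290 = 300.54 mg/L·h
F = (AUC_ev/D_ev)/(AUC_iv/D_iv) = (300.54/200)/(721.543/50) = 1.5027/14.43086 = 0.1041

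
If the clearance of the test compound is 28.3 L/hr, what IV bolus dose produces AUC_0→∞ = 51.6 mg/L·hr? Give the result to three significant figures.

Dose = 1460 mg

Dose_iv = CL × AUC_0→∞
     = 28.3 × 51.6 = 1460.28 mg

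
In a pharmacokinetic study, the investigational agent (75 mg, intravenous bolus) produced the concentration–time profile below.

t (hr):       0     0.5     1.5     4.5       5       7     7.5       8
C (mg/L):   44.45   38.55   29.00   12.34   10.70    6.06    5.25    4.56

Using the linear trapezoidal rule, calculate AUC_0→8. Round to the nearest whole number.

Trapezoidal AUC_0→8:
  [0→0.5]: (44.45+38.55)/2 × 0.5 = 20.75
  [0.5→1.5]: (38.55+29.00)/2 × 1 = 33.775
  [1.5→4.5]: (29.00+12.34)/2 × 3 = 62.01
  [4.5→5]: (12.34+10.70)/2 × 0.5 = 5.76
  [5→7]: (10.70+6.06)/2 × 2 = 16.76
  [7→7.5]: (6.06+5.25)/2 × 0.5 = 2.8275
  [7.5→8]: (5.25+4.56)/2 × 0.5 = 2.4525
  Sum = 144.335 mg/L·hr

AUC = 144 mg/L·hr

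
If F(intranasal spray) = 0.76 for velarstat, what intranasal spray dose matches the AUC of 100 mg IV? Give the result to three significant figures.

For equal systemic exposure: F × D_ev = D_iv
D_ev = D_iv / F = 100 / 0.76 = 131.579 mg

D_intranasal = 132 mg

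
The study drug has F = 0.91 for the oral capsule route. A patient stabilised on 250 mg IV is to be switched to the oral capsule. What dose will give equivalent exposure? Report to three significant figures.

D_oral = 275 mg

For equal systemic exposure: F × D_ev = D_iv
D_ev = D_iv / F = 250 / 0.91 = 274.725 mg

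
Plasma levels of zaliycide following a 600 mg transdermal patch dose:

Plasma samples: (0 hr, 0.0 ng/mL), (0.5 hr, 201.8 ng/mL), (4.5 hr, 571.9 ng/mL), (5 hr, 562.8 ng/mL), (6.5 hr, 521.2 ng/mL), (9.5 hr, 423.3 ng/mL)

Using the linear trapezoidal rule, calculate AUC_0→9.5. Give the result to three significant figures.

Trapezoidal AUC_0→9.5:
  [0→0.5]: (0.0+201.8)/2 × 0.5 = 50.45
  [0.5→4.5]: (201.8+571.9)/2 × 4 = 1547.4
  [4.5→5]: (571.9+562.8)/2 × 0.5 = 283.675
  [5→6.5]: (562.8+521.2)/2 × 1.5 = 813.0
  [6.5→9.5]: (521.2+423.3)/2 × 3 = 1416.75
  Sum = 4111.275 ng/mL·hr

AUC = 4110 ng/mL·hr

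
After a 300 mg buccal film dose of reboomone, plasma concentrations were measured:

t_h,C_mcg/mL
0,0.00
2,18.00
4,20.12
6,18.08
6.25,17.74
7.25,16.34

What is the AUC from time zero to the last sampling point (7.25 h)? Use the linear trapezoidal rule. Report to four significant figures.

Trapezoidal AUC_0→7.25:
  [0→2]: (0.00+18.00)/2 × 2 = 18.0
  [2→4]: (18.00+20.12)/2 × 2 = 38.12
  [4→6]: (20.12+18.08)/2 × 2 = 38.2
  [6→6.25]: (18.08+17.74)/2 × 0.25 = 4.4775
  [6.25→7.25]: (17.74+16.34)/2 × 1 = 17.04
  Sum = 115.8375 mcg/mL·h

AUC = 115.8 mcg/mL·h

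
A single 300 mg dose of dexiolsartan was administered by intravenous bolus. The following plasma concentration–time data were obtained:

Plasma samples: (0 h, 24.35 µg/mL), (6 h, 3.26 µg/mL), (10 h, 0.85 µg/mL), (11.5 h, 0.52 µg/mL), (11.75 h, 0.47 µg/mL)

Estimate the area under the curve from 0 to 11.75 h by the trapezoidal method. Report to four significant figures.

Trapezoidal AUC_0→11.75:
  [0→6]: (24.35+3.26)/2 × 6 = 82.83
  [6→10]: (3.26+0.85)/2 × 4 = 8.22
  [10→11.5]: (0.85+0.52)/2 × 1.5 = 1.0275
  [11.5→11.75]: (0.52+0.47)/2 × 0.25 = 0.12375
  Sum = 92.20125 µg/mL·h

AUC = 92.20 µg/mL·h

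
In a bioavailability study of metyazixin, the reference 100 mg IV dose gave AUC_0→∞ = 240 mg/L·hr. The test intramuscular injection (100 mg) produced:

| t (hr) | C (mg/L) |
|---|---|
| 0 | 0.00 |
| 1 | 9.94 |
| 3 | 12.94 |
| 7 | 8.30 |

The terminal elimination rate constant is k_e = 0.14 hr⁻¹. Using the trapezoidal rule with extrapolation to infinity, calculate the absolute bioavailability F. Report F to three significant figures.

Trapezoidal AUC_0→7 (intramuscular injection):
  [0→1]: (0.00+9.94)/2 × 1 = 4.97
  [1→3]: (9.94+12.94)/2 × 2 = 22.88
  [3→7]: (12.94+8.30)/2 × 4 = 42.48
  Sum = 70.33 mg/L·hr
Tail: C_last/k_e = 8.30/0.14 = 59.286
AUC_0→∞ (intramuscular injection) = 70.33 + 59.286 = 129.616 mg/L·hr
F = (AUC_ev/D_ev)/(AUC_iv/D_iv) = (129.616/100)/(240/100) = 1.29616/2.4 = 0.5401

F = 0.540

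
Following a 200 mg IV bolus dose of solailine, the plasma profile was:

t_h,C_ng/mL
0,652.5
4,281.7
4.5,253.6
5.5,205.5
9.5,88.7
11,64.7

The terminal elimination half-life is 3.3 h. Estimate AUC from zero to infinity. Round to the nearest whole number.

AUC = 3243 ng/mL·h

Trapezoidal AUC_0→11:
  [0→4]: (652.5+281.7)/2 × 4 = 1868.4
  [4→4.5]: (281.7+253.6)/2 × 0.5 = 133.825
  [4.5→5.5]: (253.6+205.5)/2 × 1 = 229.55
  [5.5→9.5]: (205.5+88.7)/2 × 4 = 588.4
  [9.5→11]: (88.7+64.7)/2 × 1.5 = 115.05
  Sum = 2935.225 ng/mL·h
k_e = ln2 / t½ = 0.693147 / 3.3 = 0.2100 h^-1
Extrapolated tail: C_last / k_e = 64.7 / 0.21 = 308.095
AUC_0→∞ = 2935.225 + 308.095 = 3243.32 ng/mL·h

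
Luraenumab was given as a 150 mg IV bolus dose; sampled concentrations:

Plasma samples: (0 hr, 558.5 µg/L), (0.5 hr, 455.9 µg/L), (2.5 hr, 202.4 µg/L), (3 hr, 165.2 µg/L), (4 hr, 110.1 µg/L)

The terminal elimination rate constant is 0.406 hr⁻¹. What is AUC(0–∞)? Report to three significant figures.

AUC = 1410 µg/L·hr

Trapezoidal AUC_0→4:
  [0→0.5]: (558.5+455.9)/2 × 0.5 = 253.6
  [0.5→2.5]: (455.9+202.4)/2 × 2 = 658.3
  [2.5→3]: (202.4+165.2)/2 × 0.5 = 91.9
  [3→4]: (165.2+110.1)/2 × 1 = 137.65
  Sum = 1141.45 µg/L·hr
Extrapolated tail: C_last / k_e = 110.1 / 0.406 = 271.182
AUC_0→∞ = 1141.45 + 271.182 = 1412.632 µg/L·hr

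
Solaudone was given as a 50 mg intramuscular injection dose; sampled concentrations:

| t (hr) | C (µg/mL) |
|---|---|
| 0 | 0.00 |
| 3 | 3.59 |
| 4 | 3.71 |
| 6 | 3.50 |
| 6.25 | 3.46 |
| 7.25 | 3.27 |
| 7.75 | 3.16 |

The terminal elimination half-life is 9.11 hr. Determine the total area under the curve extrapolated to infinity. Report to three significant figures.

AUC = 63.6 µg/mL·hr

Trapezoidal AUC_0→7.75:
  [0→3]: (0.00+3.59)/2 × 3 = 5.385
  [3→4]: (3.59+3.71)/2 × 1 = 3.65
  [4→6]: (3.71+3.50)/2 × 2 = 7.21
  [6→6.25]: (3.50+3.46)/2 × 0.25 = 0.87
  [6.25→7.25]: (3.46+3.27)/2 × 1 = 3.365
  [7.25→7.75]: (3.27+3.16)/2 × 0.5 = 1.6075
  Sum = 22.0875 µg/mL·hr
k_e = ln2 / t½ = 0.693147 / 9.11 = 0.0761 hr^-1
Extrapolated tail: C_last / k_e = 3.16 / 0.0761 = 41.524
AUC_0→∞ = 22.0875 + 41.524 = 63.6115 µg/mL·hr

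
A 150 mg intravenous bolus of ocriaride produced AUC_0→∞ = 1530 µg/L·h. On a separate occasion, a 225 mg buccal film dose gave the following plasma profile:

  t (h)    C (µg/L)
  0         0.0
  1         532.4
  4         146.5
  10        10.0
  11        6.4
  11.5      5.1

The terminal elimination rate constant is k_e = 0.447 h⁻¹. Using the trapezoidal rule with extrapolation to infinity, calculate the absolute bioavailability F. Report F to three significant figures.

F = 0.774

Trapezoidal AUC_0→11.5 (buccal film):
  [0→1]: (0.0+532.4)/2 × 1 = 266.2
  [1→4]: (532.4+146.5)/2 × 3 = 1018.35
  [4→10]: (146.5+10.0)/2 × 6 = 469.5
  [10→11]: (10.0+6.4)/2 × 1 = 8.2
  [11→11.5]: (6.4+5.1)/2 × 0.5 = 2.875
  Sum = 1765.125 µg/L·h
Tail: C_last/k_e = 5.1/0.447 = 11.409
AUC_0→∞ (buccal film) = 1765.125 + 11.409 = 1776.534 µg/L·h
F = (AUC_ev/D_ev)/(AUC_iv/D_iv) = (1776.534/225)/(1530/150) = 7.89571/10.2 = 0.7741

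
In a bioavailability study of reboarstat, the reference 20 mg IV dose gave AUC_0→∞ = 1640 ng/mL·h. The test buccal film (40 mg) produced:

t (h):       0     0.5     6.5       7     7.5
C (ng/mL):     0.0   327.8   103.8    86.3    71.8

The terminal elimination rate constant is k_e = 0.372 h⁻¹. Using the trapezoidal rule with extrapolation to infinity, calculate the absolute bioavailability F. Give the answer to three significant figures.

F = 0.505

Trapezoidal AUC_0→7.5 (buccal film):
  [0→0.5]: (0.0+327.8)/2 × 0.5 = 81.95
  [0.5→6.5]: (327.8+103.8)/2 × 6 = 1294.8
  [6.5→7]: (103.8+86.3)/2 × 0.5 = 47.525
  [7→7.5]: (86.3+71.8)/2 × 0.5 = 39.525
  Sum = 1463.8 ng/mL·h
Tail: C_last/k_e = 71.8/0.372 = 193.011
AUC_0→∞ (buccal film) = 1463.8 + 193.011 = 1656.811 ng/mL·h
F = (AUC_ev/D_ev)/(AUC_iv/D_iv) = (1656.811/40)/(1640/20) = 41.420275/82 = 0.5051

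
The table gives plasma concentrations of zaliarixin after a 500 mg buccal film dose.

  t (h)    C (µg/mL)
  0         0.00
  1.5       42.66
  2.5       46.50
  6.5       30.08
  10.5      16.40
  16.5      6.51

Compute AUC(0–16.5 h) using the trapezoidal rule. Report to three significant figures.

AUC = 391 µg/mL·h

Trapezoidal AUC_0→16.5:
  [0→1.5]: (0.00+42.66)/2 × 1.5 = 31.995
  [1.5→2.5]: (42.66+46.50)/2 × 1 = 44.58
  [2.5→6.5]: (46.50+30.08)/2 × 4 = 153.16
  [6.5→10.5]: (30.08+16.40)/2 × 4 = 92.96
  [10.5→16.5]: (16.40+6.51)/2 × 6 = 68.73
  Sum = 391.425 µg/mL·h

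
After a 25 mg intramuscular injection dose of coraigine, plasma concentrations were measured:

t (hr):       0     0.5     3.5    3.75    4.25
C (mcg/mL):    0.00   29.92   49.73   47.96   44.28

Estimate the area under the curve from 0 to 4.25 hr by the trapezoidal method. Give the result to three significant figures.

Trapezoidal AUC_0→4.25:
  [0→0.5]: (0.00+29.92)/2 × 0.5 = 7.48
  [0.5→3.5]: (29.92+49.73)/2 × 3 = 119.475
  [3.5→3.75]: (49.73+47.96)/2 × 0.25 = 12.21125
  [3.75→4.25]: (47.96+44.28)/2 × 0.5 = 23.06
  Sum = 162.22625 mcg/mL·hr

AUC = 162 mcg/mL·hr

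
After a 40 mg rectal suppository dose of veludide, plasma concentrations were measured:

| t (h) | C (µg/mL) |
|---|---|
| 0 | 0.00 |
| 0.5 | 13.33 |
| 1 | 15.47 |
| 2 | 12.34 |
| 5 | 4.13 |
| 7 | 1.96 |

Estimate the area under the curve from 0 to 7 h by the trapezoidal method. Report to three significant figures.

AUC = 55.2 µg/mL·h

Trapezoidal AUC_0→7:
  [0→0.5]: (0.00+13.33)/2 × 0.5 = 3.3325
  [0.5→1]: (13.33+15.47)/2 × 0.5 = 7.2
  [1→2]: (15.47+12.34)/2 × 1 = 13.905
  [2→5]: (12.34+4.13)/2 × 3 = 24.705
  [5→7]: (4.13+1.96)/2 × 2 = 6.09
  Sum = 55.2325 µg/mL·h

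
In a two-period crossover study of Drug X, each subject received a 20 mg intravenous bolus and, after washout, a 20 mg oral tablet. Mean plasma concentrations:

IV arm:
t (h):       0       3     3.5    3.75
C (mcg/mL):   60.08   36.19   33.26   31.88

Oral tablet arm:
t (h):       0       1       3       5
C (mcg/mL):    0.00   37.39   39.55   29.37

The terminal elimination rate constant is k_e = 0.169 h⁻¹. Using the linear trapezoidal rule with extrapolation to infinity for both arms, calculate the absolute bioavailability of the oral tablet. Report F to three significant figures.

F = 0.944

Trapezoidal AUC_0→3.75 (IV):
  [0→3]: (60.08+36.19)/2 × 3 = 144.405
  [3→3.5]: (36.19+33.26)/2 × 0.5 = 17.3625
  [3.5→3.75]: (33.26+31.88)/2 × 0.25 = 8.1425
  Sum = 169.91 mcg/mL·h
IV tail: 31.88/0.169 = 188.639; AUC_iv,0→∞ = 169.91 + 188.639 = 358.549 mcg/mL·h
Trapezoidal AUC_0→5 (oral tablet):
  [0→1]: (0.00+37.39)/2 × 1 = 18.695
  [1→3]: (37.39+39.55)/2 × 2 = 76.94
  [3→5]: (39.55+29.37)/2 × 2 = 68.92
  Sum = 164.555 mcg/mL·h
oral tablet tail: 29.37/0.169 = 173.787; AUC_ev,0→∞ = 164.555 + 173.787 = 338.342 mcg/mL·h
F = (AUC_ev/D_ev)/(AUC_iv/D_iv) = (338.342/20)/(358.549/20) = 16.9171/17.92745 = 0.9436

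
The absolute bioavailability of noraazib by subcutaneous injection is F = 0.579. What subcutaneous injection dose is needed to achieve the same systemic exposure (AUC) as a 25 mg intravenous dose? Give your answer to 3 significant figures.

D_subcutaneous = 43.2 mg

For equal systemic exposure: F × D_ev = D_iv
D_ev = D_iv / F = 25 / 0.579 = 43.1779 mg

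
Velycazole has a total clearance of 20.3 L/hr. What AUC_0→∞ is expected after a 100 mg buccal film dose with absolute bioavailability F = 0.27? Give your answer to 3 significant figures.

AUC_0→∞ = F × Dose / CL
        = 0.27 × 100 / 20.3 = 1.33005 mg/L·hr

AUC = 1.33 mg/L·hr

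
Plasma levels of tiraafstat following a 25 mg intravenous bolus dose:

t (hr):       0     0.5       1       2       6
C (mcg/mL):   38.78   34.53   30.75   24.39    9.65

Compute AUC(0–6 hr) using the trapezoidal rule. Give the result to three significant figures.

Trapezoidal AUC_0→6:
  [0→0.5]: (38.78+34.53)/2 × 0.5 = 18.3275
  [0.5→1]: (34.53+30.75)/2 × 0.5 = 16.32
  [1→2]: (30.75+24.39)/2 × 1 = 27.57
  [2→6]: (24.39+9.65)/2 × 4 = 68.08
  Sum = 130.2975 mcg/mL·hr

AUC = 130 mcg/mL·hr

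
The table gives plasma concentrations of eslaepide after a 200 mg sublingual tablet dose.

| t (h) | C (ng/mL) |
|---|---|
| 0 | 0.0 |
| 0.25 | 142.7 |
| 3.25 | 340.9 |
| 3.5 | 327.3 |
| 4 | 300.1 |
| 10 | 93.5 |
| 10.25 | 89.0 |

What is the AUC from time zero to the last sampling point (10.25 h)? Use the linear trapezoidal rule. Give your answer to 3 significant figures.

AUC = 2190 ng/mL·h

Trapezoidal AUC_0→10.25:
  [0→0.25]: (0.0+142.7)/2 × 0.25 = 17.8375
  [0.25→3.25]: (142.7+340.9)/2 × 3 = 725.4
  [3.25→3.5]: (340.9+327.3)/2 × 0.25 = 83.525
  [3.5→4]: (327.3+300.1)/2 × 0.5 = 156.85
  [4→10]: (300.1+93.5)/2 × 6 = 1180.8
  [10→10.25]: (93.5+89.0)/2 × 0.25 = 22.8125
  Sum = 2187.225 ng/mL·h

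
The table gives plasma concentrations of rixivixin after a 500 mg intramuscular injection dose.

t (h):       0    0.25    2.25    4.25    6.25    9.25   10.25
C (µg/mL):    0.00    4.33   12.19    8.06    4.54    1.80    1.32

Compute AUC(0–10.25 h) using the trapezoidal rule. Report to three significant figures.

Trapezoidal AUC_0→10.25:
  [0→0.25]: (0.00+4.33)/2 × 0.25 = 0.54125
  [0.25→2.25]: (4.33+12.19)/2 × 2 = 16.52
  [2.25→4.25]: (12.19+8.06)/2 × 2 = 20.25
  [4.25→6.25]: (8.06+4.54)/2 × 2 = 12.6
  [6.25→9.25]: (4.54+1.80)/2 × 3 = 9.51
  [9.25→10.25]: (1.80+1.32)/2 × 1 = 1.56
  Sum = 60.98125 µg/mL·h

AUC = 61.0 µg/mL·h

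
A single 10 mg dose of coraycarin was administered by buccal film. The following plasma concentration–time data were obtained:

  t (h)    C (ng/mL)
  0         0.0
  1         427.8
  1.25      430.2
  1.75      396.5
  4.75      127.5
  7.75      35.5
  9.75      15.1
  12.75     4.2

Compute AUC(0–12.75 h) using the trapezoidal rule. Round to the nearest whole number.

Trapezoidal AUC_0→12.75:
  [0→1]: (0.0+427.8)/2 × 1 = 213.9
  [1→1.25]: (427.8+430.2)/2 × 0.25 = 107.25
  [1.25→1.75]: (430.2+396.5)/2 × 0.5 = 206.675
  [1.75→4.75]: (396.5+127.5)/2 × 3 = 786.0
  [4.75→7.75]: (127.5+35.5)/2 × 3 = 244.5
  [7.75→9.75]: (35.5+15.1)/2 × 2 = 50.6
  [9.75→12.75]: (15.1+4.2)/2 × 3 = 28.95
  Sum = 1637.875 ng/mL·h

AUC = 1638 ng/mL·h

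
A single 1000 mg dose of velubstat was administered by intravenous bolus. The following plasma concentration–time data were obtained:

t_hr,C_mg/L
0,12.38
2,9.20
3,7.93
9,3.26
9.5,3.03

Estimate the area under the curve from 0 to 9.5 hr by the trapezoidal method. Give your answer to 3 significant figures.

Trapezoidal AUC_0→9.5:
  [0→2]: (12.38+9.20)/2 × 2 = 21.58
  [2→3]: (9.20+7.93)/2 × 1 = 8.565
  [3→9]: (7.93+3.26)/2 × 6 = 33.57
  [9→9.5]: (3.26+3.03)/2 × 0.5 = 1.5725
  Sum = 65.2875 mg/L·hr

AUC = 65.3 mg/L·hr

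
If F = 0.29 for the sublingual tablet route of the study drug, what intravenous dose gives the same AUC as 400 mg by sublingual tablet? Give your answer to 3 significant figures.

Systemic exposure from an extravascular dose = F × D_ev, so the equivalent IV dose is F × D_ev.
D_iv = F × D_ev = 0.29 × 400 = 116 mg

D_iv = 116 mg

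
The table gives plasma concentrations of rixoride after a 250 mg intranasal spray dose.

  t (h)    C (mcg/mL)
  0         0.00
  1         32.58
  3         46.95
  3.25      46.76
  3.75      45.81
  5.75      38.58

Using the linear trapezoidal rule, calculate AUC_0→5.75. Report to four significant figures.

AUC = 215.1 mcg/mL·h

Trapezoidal AUC_0→5.75:
  [0→1]: (0.00+32.58)/2 × 1 = 16.29
  [1→3]: (32.58+46.95)/2 × 2 = 79.53
  [3→3.25]: (46.95+46.76)/2 × 0.25 = 11.71375
  [3.25→3.75]: (46.76+45.81)/2 × 0.5 = 23.1425
  [3.75→5.75]: (45.81+38.58)/2 × 2 = 84.39
  Sum = 215.06625 mcg/mL·h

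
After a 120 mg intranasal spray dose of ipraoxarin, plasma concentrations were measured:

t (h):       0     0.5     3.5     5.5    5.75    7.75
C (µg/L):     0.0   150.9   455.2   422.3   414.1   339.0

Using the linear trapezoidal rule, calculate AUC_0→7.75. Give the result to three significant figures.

Trapezoidal AUC_0→7.75:
  [0→0.5]: (0.0+150.9)/2 × 0.5 = 37.725
  [0.5→3.5]: (150.9+455.2)/2 × 3 = 909.15
  [3.5→5.5]: (455.2+422.3)/2 × 2 = 877.5
  [5.5→5.75]: (422.3+414.1)/2 × 0.25 = 104.55
  [5.75→7.75]: (414.1+339.0)/2 × 2 = 753.1
  Sum = 2682.025 µg/L·h

AUC = 2680 µg/L·h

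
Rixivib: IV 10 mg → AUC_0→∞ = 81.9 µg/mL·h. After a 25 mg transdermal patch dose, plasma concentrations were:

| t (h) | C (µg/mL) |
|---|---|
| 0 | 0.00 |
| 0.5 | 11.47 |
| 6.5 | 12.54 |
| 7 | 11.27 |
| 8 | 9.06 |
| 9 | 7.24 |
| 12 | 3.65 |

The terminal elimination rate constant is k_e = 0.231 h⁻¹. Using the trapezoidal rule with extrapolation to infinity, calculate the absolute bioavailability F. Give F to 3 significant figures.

Trapezoidal AUC_0→12 (transdermal patch):
  [0→0.5]: (0.00+11.47)/2 × 0.5 = 2.8675
  [0.5→6.5]: (11.47+12.54)/2 × 6 = 72.03
  [6.5→7]: (12.54+11.27)/2 × 0.5 = 5.9525
  [7→8]: (11.27+9.06)/2 × 1 = 10.165
  [8→9]: (9.06+7.24)/2 × 1 = 8.15
  [9→12]: (7.24+3.65)/2 × 3 = 16.335
  Sum = 115.5 µg/mL·h
Tail: C_last/k_e = 3.65/0.231 = 15.801
AUC_0→∞ (transdermal patch) = 115.5 + 15.801 = 131.301 µg/mL·h
F = (AUC_ev/D_ev)/(AUC_iv/D_iv) = (131.301/25)/(81.9/10) = 5.25204/8.19 = 0.6413

F = 0.641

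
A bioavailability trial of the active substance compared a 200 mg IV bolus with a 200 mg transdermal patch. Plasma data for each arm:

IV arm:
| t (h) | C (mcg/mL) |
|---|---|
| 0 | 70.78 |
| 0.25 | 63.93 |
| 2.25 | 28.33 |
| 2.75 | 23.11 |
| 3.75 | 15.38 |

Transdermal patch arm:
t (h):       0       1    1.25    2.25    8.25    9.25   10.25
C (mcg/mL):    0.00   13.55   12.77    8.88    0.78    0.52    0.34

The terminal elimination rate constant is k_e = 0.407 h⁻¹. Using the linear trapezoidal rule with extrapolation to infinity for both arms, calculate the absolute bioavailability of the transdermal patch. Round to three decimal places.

F = 0.289

Trapezoidal AUC_0→3.75 (IV):
  [0→0.25]: (70.78+63.93)/2 × 0.25 = 16.83875
  [0.25→2.25]: (63.93+28.33)/2 × 2 = 92.26
  [2.25→2.75]: (28.33+23.11)/2 × 0.5 = 12.86
  [2.75→3.75]: (23.11+15.38)/2 × 1 = 19.245
  Sum = 141.20375 mcg/mL·h
IV tail: 15.38/0.407 = 37.789; AUC_iv,0→∞ = 141.20375 + 37.789 = 178.99275 mcg/mL·h
Trapezoidal AUC_0→10.25 (transdermal patch):
  [0→1]: (0.00+13.55)/2 × 1 = 6.775
  [1→1.25]: (13.55+12.77)/2 × 0.25 = 3.29
  [1.25→2.25]: (12.77+8.88)/2 × 1 = 10.825
  [2.25→8.25]: (8.88+0.78)/2 × 6 = 28.98
  [8.25→9.25]: (0.78+0.52)/2 × 1 = 0.65
  [9.25→10.25]: (0.52+0.34)/2 × 1 = 0.43
  Sum = 50.95 mcg/mL·h
transdermal patch tail: 0.34/0.407 = 0.835; AUC_ev,0→∞ = 50.95 + 0.835 = 51.785 mcg/mL·h
F = (AUC_ev/D_ev)/(AUC_iv/D_iv) = (51.785/200)/(178.99275/200) = 0.258925/0.89496375 = 0.2893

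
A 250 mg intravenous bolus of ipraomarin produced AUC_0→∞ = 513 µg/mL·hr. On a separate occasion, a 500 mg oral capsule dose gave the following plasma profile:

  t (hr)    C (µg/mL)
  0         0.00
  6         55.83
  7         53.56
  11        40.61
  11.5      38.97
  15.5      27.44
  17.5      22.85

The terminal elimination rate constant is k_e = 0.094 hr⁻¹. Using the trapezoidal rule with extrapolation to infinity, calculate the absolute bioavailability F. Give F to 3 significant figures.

Trapezoidal AUC_0→17.5 (oral capsule):
  [0→6]: (0.00+55.83)/2 × 6 = 167.49
  [6→7]: (55.83+53.56)/2 × 1 = 54.695
  [7→11]: (53.56+40.61)/2 × 4 = 188.34
  [11→11.5]: (40.61+38.97)/2 × 0.5 = 19.895
  [11.5→15.5]: (38.97+27.44)/2 × 4 = 132.82
  [15.5→17.5]: (27.44+22.85)/2 × 2 = 50.29
  Sum = 613.53 µg/mL·hr
Tail: C_last/k_e = 22.85/0.094 = 243.085
AUC_0→∞ (oral capsule) = 613.53 + 243.085 = 856.615 µg/mL·hr
F = (AUC_ev/D_ev)/(AUC_iv/D_iv) = (856.615/500)/(513/250) = 1.71323/2.052 = 0.8349

F = 0.835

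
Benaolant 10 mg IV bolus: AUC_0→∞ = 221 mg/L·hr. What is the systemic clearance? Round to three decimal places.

CL = 0.045 L/hr

CL = Dose_iv / AUC_0→∞
   = 10 / 221 = 0.0452489 L/hr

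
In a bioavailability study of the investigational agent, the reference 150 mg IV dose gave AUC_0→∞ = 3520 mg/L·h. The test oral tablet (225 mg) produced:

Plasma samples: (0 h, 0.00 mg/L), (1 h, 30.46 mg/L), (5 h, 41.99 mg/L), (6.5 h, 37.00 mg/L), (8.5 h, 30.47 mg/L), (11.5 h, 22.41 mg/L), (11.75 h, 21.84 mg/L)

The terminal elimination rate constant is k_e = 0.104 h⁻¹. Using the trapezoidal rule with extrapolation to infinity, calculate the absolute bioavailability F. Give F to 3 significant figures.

Trapezoidal AUC_0→11.75 (oral tablet):
  [0→1]: (0.00+30.46)/2 × 1 = 15.23
  [1→5]: (30.46+41.99)/2 × 4 = 144.9
  [5→6.5]: (41.99+37.00)/2 × 1.5 = 59.2425
  [6.5→8.5]: (37.00+30.47)/2 × 2 = 67.47
  [8.5→11.5]: (30.47+22.41)/2 × 3 = 79.32
  [11.5→11.75]: (22.41+21.84)/2 × 0.25 = 5.53125
  Sum = 371.69375 mg/L·h
Tail: C_last/k_e = 21.84/0.104 = 210.000
AUC_0→∞ (oral tablet) = 371.69375 + 210.000 = 581.69375 mg/L·h
F = (AUC_ev/D_ev)/(AUC_iv/D_iv) = (581.69375/225)/(3520/150) = 2.58531/23.4667 = 0.1102

F = 0.110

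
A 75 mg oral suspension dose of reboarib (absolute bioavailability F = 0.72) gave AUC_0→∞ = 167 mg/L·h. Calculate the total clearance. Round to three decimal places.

CL = F × Dose / AUC_0→∞
   = 0.72 × 75 / 167 = 0.323353 L/h

CL = 0.323 L/h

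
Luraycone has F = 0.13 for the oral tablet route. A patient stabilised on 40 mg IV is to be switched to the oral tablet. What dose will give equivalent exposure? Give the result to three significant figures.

For equal systemic exposure: F × D_ev = D_iv
D_ev = D_iv / F = 40 / 0.13 = 307.692 mg

D_oral = 308 mg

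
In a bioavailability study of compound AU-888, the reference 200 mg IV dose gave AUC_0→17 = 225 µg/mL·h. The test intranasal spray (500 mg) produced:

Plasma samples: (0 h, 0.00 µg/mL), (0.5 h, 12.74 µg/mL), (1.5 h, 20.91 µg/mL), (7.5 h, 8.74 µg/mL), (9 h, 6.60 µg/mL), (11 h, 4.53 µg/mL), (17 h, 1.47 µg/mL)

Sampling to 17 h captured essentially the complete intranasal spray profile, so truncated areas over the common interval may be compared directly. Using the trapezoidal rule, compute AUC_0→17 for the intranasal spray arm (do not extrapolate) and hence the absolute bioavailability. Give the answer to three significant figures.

Trapezoidal AUC_0→17 (intranasal spray):
  [0→0.5]: (0.00+12.74)/2 × 0.5 = 3.185
  [0.5→1.5]: (12.74+20.91)/2 × 1 = 16.825
  [1.5→7.5]: (20.91+8.74)/2 × 6 = 88.95
  [7.5→9]: (8.74+6.60)/2 × 1.5 = 11.505
  [9→11]: (6.60+4.53)/2 × 2 = 11.13
  [11→17]: (4.53+1.47)/2 × 6 = 18.0
  Sum = 149.595 µg/mL·h
F = (AUC_ev/D_ev)/(AUC_iv/D_iv) = (149.595/500)/(225/200) = 0.29919/1.125 = 0.2659

F = 0.266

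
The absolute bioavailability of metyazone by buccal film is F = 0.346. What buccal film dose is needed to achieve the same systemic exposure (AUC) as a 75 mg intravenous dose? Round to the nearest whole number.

D_buccal = 217 mg

For equal systemic exposure: F × D_ev = D_iv
D_ev = D_iv / F = 75 / 0.346 = 216.763 mg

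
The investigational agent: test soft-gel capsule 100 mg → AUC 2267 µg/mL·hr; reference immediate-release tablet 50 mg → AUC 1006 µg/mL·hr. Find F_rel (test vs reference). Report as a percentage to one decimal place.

F_rel = 112.7%

F_rel = (AUC_test/D_test) / (AUC_ref/D_ref)
      = (2267/100) / (1006/50)
      = 22.67 / 20.12 = 1.1267 = 112.67%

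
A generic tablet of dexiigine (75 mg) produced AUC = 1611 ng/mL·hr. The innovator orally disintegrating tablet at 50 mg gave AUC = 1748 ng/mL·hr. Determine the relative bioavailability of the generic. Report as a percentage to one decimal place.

F_rel = (AUC_test/D_test) / (AUC_ref/D_ref)
      = (1611/75) / (1748/50)
      = 21.48 / 34.96 = 0.6144 = 61.44%

F_rel = 61.4%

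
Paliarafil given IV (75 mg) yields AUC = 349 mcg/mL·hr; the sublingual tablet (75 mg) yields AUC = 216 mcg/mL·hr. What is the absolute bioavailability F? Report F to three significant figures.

F = (AUC_ev / D_ev) / (AUC_iv / D_iv)
  = (216/75) / (349/75)
  = 2.88 / 4.65333 = 0.6189

F = 0.619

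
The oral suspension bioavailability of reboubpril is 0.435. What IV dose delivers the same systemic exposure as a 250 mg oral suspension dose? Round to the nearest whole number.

D_iv = 109 mg

Systemic exposure from an extravascular dose = F × D_ev, so the equivalent IV dose is F × D_ev.
D_iv = F × D_ev = 0.435 × 250 = 108.75 mg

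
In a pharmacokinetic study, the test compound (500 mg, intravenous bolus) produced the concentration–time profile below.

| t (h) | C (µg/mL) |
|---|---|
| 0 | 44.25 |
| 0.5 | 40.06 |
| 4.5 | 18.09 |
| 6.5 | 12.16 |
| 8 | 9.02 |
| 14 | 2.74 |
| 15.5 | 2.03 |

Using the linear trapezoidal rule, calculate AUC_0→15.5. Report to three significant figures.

AUC = 222 µg/mL·h

Trapezoidal AUC_0→15.5:
  [0→0.5]: (44.25+40.06)/2 × 0.5 = 21.0775
  [0.5→4.5]: (40.06+18.09)/2 × 4 = 116.3
  [4.5→6.5]: (18.09+12.16)/2 × 2 = 30.25
  [6.5→8]: (12.16+9.02)/2 × 1.5 = 15.885
  [8→14]: (9.02+2.74)/2 × 6 = 35.28
  [14→15.5]: (2.74+2.03)/2 × 1.5 = 3.5775
  Sum = 222.37 µg/mL·h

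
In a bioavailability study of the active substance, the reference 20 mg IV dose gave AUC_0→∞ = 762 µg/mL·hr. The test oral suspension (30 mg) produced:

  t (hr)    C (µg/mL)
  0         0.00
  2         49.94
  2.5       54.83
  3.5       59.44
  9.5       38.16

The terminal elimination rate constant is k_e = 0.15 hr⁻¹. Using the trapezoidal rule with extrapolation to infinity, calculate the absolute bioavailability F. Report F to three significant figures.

Trapezoidal AUC_0→9.5 (oral suspension):
  [0→2]: (0.00+49.94)/2 × 2 = 49.94
  [2→2.5]: (49.94+54.83)/2 × 0.5 = 26.1925
  [2.5→3.5]: (54.83+59.44)/2 × 1 = 57.135
  [3.5→9.5]: (59.44+38.16)/2 × 6 = 292.8
  Sum = 426.0675 µg/mL·hr
Tail: C_last/k_e = 38.16/0.15 = 254.400
AUC_0→∞ (oral suspension) = 426.0675 + 254.400 = 680.4675 µg/mL·hr
F = (AUC_ev/D_ev)/(AUC_iv/D_iv) = (680.4675/30)/(762/20) = 22.68225/38.1 = 0.5953

F = 0.595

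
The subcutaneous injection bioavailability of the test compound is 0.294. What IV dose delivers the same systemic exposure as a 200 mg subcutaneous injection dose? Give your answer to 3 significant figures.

Systemic exposure from an extravascular dose = F × D_ev, so the equivalent IV dose is F × D_ev.
D_iv = F × D_ev = 0.294 × 200 = 58.8 mg

D_iv = 58.8 mg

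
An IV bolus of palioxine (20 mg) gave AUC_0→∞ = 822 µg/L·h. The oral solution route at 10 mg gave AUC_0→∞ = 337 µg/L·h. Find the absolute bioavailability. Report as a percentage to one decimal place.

F = 82.0%

F = (AUC_ev / D_ev) / (AUC_iv / D_iv)
  = (337/10) / (822/20)
  = 33.7 / 41.1 = 0.8200
  = 82.00%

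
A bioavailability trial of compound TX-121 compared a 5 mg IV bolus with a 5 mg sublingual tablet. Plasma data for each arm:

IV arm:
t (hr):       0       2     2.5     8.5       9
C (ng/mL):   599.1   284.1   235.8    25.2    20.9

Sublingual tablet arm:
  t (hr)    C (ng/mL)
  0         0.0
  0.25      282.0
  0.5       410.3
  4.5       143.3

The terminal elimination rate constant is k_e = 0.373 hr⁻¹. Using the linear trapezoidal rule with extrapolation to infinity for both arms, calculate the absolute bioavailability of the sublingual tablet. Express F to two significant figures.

Trapezoidal AUC_0→9 (IV):
  [0→2]: (599.1+284.1)/2 × 2 = 883.2
  [2→2.5]: (284.1+235.8)/2 × 0.5 = 129.975
  [2.5→8.5]: (235.8+25.2)/2 × 6 = 783.0
  [8.5→9]: (25.2+20.9)/2 × 0.5 = 11.525
  Sum = 1807.7 ng/mL·hr
IV tail: 20.9/0.373 = 56.032; AUC_iv,0→∞ = 1807.7 + 56.032 = 1863.732 ng/mL·hr
Trapezoidal AUC_0→4.5 (sublingual tablet):
  [0→0.25]: (0.0+282.0)/2 × 0.25 = 35.25
  [0.25→0.5]: (282.0+410.3)/2 × 0.25 = 86.5375
  [0.5→4.5]: (410.3+143.3)/2 × 4 = 1107.2
  Sum = 1228.9875 ng/mL·hr
sublingual tablet tail: 143.3/0.373 = 384.182; AUC_ev,0→∞ = 1228.9875 + 384.182 = 1613.1695 ng/mL·hr
F = (AUC_ev/D_ev)/(AUC_iv/D_iv) = (1613.1695/5)/(1863.732/5) = 322.6339/372.7464 = 0.8656

F = 0.87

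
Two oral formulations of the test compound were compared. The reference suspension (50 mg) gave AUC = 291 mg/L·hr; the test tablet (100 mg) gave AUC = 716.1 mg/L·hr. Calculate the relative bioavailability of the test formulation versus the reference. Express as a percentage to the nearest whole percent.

F_rel = (AUC_test/D_test) / (AUC_ref/D_ref)
      = (716.1/100) / (291/50)
      = 7.161 / 5.82 = 1.2304 = 123.04%

F_rel = 123%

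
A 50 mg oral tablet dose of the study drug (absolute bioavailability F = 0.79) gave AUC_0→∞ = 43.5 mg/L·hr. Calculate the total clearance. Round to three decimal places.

CL = F × Dose / AUC_0→∞
   = 0.79 × 50 / 43.5 = 0.908046 L/hr

CL = 0.908 L/hr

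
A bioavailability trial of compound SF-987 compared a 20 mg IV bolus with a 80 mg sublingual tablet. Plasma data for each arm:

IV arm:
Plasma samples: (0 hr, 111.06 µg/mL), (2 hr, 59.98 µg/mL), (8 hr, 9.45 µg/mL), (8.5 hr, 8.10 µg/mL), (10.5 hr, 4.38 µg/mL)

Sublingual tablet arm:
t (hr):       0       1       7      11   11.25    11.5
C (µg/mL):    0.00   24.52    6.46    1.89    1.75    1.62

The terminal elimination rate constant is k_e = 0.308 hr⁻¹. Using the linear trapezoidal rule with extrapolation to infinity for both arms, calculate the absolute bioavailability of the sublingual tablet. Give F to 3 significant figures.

Trapezoidal AUC_0→10.5 (IV):
  [0→2]: (111.06+59.98)/2 × 2 = 171.04
  [2→8]: (59.98+9.45)/2 × 6 = 208.29
  [8→8.5]: (9.45+8.10)/2 × 0.5 = 4.3875
  [8.5→10.5]: (8.10+4.38)/2 × 2 = 12.48
  Sum = 396.1975 µg/mL·hr
IV tail: 4.38/0.308 = 14.221; AUC_iv,0→∞ = 396.1975 + 14.221 = 410.4185 µg/mL·hr
Trapezoidal AUC_0→11.5 (sublingual tablet):
  [0→1]: (0.00+24.52)/2 × 1 = 12.26
  [1→7]: (24.52+6.46)/2 × 6 = 92.94
  [7→11]: (6.46+1.89)/2 × 4 = 16.7
  [11→11.25]: (1.89+1.75)/2 × 0.25 = 0.455
  [11.25→11.5]: (1.75+1.62)/2 × 0.25 = 0.42125
  Sum = 122.77625 µg/mL·hr
sublingual tablet tail: 1.62/0.308 = 5.260; AUC_ev,0→∞ = 122.77625 + 5.260 = 128.03625 µg/mL·hr
F = (AUC_ev/D_ev)/(AUC_iv/D_iv) = (128.03625/80)/(410.4185/20) = 1.60045/20.520925 = 0.0780

F = 0.0780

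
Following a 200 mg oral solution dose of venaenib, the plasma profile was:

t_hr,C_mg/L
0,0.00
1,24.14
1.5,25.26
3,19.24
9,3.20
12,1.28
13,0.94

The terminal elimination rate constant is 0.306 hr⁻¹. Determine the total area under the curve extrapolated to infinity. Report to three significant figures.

AUC = 136 mg/L·hr

Trapezoidal AUC_0→13:
  [0→1]: (0.00+24.14)/2 × 1 = 12.07
  [1→1.5]: (24.14+25.26)/2 × 0.5 = 12.35
  [1.5→3]: (25.26+19.24)/2 × 1.5 = 33.375
  [3→9]: (19.24+3.20)/2 × 6 = 67.32
  [9→12]: (3.20+1.28)/2 × 3 = 6.72
  [12→13]: (1.28+0.94)/2 × 1 = 1.11
  Sum = 132.945 mg/L·hr
Extrapolated tail: C_last / k_e = 0.94 / 0.306 = 3.072
AUC_0→∞ = 132.945 + 3.072 = 136.017 mg/L·hr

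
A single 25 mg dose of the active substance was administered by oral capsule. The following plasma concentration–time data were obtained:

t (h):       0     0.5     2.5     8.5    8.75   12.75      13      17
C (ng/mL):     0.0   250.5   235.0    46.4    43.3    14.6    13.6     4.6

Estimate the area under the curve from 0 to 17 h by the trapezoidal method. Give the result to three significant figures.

Trapezoidal AUC_0→17:
  [0→0.5]: (0.0+250.5)/2 × 0.5 = 62.625
  [0.5→2.5]: (250.5+235.0)/2 × 2 = 485.5
  [2.5→8.5]: (235.0+46.4)/2 × 6 = 844.2
  [8.5→8.75]: (46.4+43.3)/2 × 0.25 = 11.2125
  [8.75→12.75]: (43.3+14.6)/2 × 4 = 115.8
  [12.75→13]: (14.6+13.6)/2 × 0.25 = 3.525
  [13→17]: (13.6+4.6)/2 × 4 = 36.4
  Sum = 1559.2625 ng/mL·h

AUC = 1560 ng/mL·h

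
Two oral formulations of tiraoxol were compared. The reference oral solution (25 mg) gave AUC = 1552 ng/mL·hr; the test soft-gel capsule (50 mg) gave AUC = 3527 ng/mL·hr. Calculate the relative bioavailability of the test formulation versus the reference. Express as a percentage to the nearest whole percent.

F_rel = (AUC_test/D_test) / (AUC_ref/D_ref)
      = (3527/50) / (1552/25)
      = 70.54 / 62.08 = 1.1363 = 113.63%

F_rel = 114%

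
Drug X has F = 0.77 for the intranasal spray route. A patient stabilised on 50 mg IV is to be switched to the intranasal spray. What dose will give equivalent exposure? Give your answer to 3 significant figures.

For equal systemic exposure: F × D_ev = D_iv
D_ev = D_iv / F = 50 / 0.77 = 64.9351 mg

D_intranasal = 64.9 mg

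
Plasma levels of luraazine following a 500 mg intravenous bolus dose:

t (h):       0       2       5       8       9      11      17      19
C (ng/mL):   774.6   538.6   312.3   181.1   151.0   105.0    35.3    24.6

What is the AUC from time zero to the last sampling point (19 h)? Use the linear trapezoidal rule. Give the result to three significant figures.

Trapezoidal AUC_0→19:
  [0→2]: (774.6+538.6)/2 × 2 = 1313.2
  [2→5]: (538.6+312.3)/2 × 3 = 1276.35
  [5→8]: (312.3+181.1)/2 × 3 = 740.1
  [8→9]: (181.1+151.0)/2 × 1 = 166.05
  [9→11]: (151.0+105.0)/2 × 2 = 256.0
  [11→17]: (105.0+35.3)/2 × 6 = 420.9
  [17→19]: (35.3+24.6)/2 × 2 = 59.9
  Sum = 4232.5 ng/mL·h

AUC = 4230 ng/mL·h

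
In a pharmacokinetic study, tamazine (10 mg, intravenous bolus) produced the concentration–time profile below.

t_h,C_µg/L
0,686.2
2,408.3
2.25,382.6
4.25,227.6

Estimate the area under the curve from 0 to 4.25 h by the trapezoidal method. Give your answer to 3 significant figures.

Trapezoidal AUC_0→4.25:
  [0→2]: (686.2+408.3)/2 × 2 = 1094.5
  [2→2.25]: (408.3+382.6)/2 × 0.25 = 98.8625
  [2.25→4.25]: (382.6+227.6)/2 × 2 = 610.2
  Sum = 1803.5625 µg/L·h

AUC = 1800 µg/L·h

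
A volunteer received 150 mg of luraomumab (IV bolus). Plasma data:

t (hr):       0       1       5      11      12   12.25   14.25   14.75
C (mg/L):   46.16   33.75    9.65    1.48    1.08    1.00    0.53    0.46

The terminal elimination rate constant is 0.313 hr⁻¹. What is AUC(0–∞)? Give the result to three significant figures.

Trapezoidal AUC_0→14.75:
  [0→1]: (46.16+33.75)/2 × 1 = 39.955
  [1→5]: (33.75+9.65)/2 × 4 = 86.8
  [5→11]: (9.65+1.48)/2 × 6 = 33.39
  [11→12]: (1.48+1.08)/2 × 1 = 1.28
  [12→12.25]: (1.08+1.00)/2 × 0.25 = 0.26
  [12.25→14.25]: (1.00+0.53)/2 × 2 = 1.53
  [14.25→14.75]: (0.53+0.46)/2 × 0.5 = 0.2475
  Sum = 163.4625 mg/L·hr
Extrapolated tail: C_last / k_e = 0.46 / 0.313 = 1.470
AUC_0→∞ = 163.4625 + 1.470 = 164.9325 mg/L·hr

AUC = 165 mg/L·hr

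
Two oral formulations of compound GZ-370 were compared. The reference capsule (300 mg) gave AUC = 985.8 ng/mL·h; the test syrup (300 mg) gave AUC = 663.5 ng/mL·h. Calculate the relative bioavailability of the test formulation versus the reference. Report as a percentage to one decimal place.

F_rel = (AUC_test/D_test) / (AUC_ref/D_ref)
      = (663.5/300) / (985.8/300)
      = 2.21167 / 3.286 = 0.6731 = 67.31%

F_rel = 67.3%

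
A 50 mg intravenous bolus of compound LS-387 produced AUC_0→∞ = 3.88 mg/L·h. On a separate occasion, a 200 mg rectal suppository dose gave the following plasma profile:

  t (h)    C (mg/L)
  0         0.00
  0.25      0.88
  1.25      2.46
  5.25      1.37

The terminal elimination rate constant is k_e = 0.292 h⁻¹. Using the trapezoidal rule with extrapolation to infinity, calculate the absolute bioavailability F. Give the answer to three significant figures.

Trapezoidal AUC_0→5.25 (rectal suppository):
  [0→0.25]: (0.00+0.88)/2 × 0.25 = 0.11
  [0.25→1.25]: (0.88+2.46)/2 × 1 = 1.67
  [1.25→5.25]: (2.46+1.37)/2 × 4 = 7.66
  Sum = 9.44 mg/L·h
Tail: C_last/k_e = 1.37/0.292 = 4.692
AUC_0→∞ (rectal suppository) = 9.44 + 4.692 = 14.132 mg/L·h
F = (AUC_ev/D_ev)/(AUC_iv/D_iv) = (14.132/200)/(3.88/50) = 0.07066/0.0776 = 0.9106

F = 0.911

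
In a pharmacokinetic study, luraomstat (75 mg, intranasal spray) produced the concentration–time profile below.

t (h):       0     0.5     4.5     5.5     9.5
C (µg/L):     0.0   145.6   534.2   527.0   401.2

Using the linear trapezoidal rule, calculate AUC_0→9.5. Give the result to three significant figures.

Trapezoidal AUC_0→9.5:
  [0→0.5]: (0.0+145.6)/2 × 0.5 = 36.4
  [0.5→4.5]: (145.6+534.2)/2 × 4 = 1359.6
  [4.5→5.5]: (534.2+527.0)/2 × 1 = 530.6
  [5.5→9.5]: (527.0+401.2)/2 × 4 = 1856.4
  Sum = 3783.0 µg/L·h

AUC = 3780 µg/L·h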